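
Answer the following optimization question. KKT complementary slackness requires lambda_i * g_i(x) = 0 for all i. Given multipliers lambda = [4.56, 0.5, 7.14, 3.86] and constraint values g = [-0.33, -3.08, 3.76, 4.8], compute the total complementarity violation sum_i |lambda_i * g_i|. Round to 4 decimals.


KKT complementary slackness check:
lambda_1 * g_1 = 4.56 * -0.33 = -1.5048
lambda_2 * g_2 = 0.5 * -3.08 = -1.54
lambda_3 * g_3 = 7.14 * 3.76 = 26.8464
lambda_4 * g_4 = 3.86 * 4.8 = 18.528
Total violation = 1.5048 + 1.54 + 26.8464 + 18.528 = 48.4192


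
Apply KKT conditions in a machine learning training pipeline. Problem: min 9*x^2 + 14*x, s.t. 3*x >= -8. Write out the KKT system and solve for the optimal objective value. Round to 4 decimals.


Step 1: Try lambda = 0 (constraint inactive).
Stationarity: 2*9*x + 14 = 0
x* = -14/(2*9) = -7/9 = -0.7778 (rounded; the exact value -7/9 is used below)
Check constraint: 3*-0.7778 = -2.3334 >= -8 -- satisfied.
Step 2: Compute optimal value.
f(x*) = 9*(-7/9)^2 + 14*(-7/9) = -5.4444


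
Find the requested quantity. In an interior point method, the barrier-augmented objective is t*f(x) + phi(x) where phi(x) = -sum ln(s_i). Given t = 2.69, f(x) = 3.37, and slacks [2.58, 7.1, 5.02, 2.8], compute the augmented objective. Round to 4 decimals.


Step 1: Compute log-barrier.
ln values: [0.9478, 1.9601, 1.6134, 1.0296]
phi = -(0.9478 + 1.9601 + 1.6134 + 1.0296) = -5.5509
Step 2: Compute augmented objective.
t*f(x) = 2.69*3.37 = 9.0653
Total = 9.0653 - 5.5509 = 3.5144


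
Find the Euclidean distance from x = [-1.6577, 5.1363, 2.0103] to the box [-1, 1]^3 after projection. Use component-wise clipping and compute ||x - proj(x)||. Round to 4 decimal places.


Project each component onto [-1, 1].
clip(-1.6577) = -1.0, clip(5.1363) = 1.0, clip(2.0103) = 1.0
Projection = [-1.0, 1.0, 1.0]
Squared diffs: [0.4326, 17.109, 1.0207]
Distance = sqrt(18.5623) = 4.3084


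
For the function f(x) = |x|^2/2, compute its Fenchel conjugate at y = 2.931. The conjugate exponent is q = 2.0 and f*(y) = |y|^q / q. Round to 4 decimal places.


The conjugate exponent q satisfies 1/p + 1/q = 1.
p = 2, so q = 2/(2 - 1) = 2.0
|y|^q = 2.931^2.0 = 8.5908
f*(2.931) = 8.5908 / 2.0 = 4.2954


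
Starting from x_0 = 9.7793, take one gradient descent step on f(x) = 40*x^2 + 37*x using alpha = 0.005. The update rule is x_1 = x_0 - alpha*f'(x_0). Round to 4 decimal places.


We compute the gradient at x_0 and apply the update.
f'(x) = 80*x + 37
f'(9.7793) = 80*9.7793 + 37 = 819.344
x_1 = 9.7793 - 0.005*819.344 = 5.6826


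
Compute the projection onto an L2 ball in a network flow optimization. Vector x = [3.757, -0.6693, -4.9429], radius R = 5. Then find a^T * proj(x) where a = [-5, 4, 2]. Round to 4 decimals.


Step 1: Compute ||x|| (intermediates to 6 decimals).
||x|| = sqrt(3.757^2 + (-0.6693)^2 + (-4.9429)^2) = 6.244619
Step 2: Project.
Since ||x|| > R, scale = R/||x|| = 5/6.244619 = 0.800689, proj(x) = scale * x
proj(x) = [3.008189, -0.535901, -3.957726]
Step 3: Dot product.
a^T * proj(x) = -5*3.008189 + 4*(-0.535901) + 2*(-3.957726) = -25.1


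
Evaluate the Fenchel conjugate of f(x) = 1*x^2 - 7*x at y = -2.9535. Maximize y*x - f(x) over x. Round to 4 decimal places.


f*(y) = sup_x {y*x - a*x^2 - b*x} = sup_x {(y-b)*x - a*x^2}
FOC: (y - b) - 2a*x = 0 => x* = (y - b)/(2a)
x* = (-2.9535 + 7)/(2*1) = 2.0233
f*(-2.9535) = (y-b)^2/(4a) = (-2.9535 + 7)^2/(4*1)
= 16.3742/4 = 4.0935


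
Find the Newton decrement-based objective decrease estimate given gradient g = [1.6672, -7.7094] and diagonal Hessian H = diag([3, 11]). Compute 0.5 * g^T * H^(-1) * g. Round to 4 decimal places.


Step 1: H is diagonal, so H^(-1) * g = [0.5557, -0.7009].
Step 2: g^T H^(-1) g = sum_i g_i^2 / H_ii
  = (1.6672)^2/3 + (-7.7094)^2/11
  = 0.9265 + 5.4032 = 6.3297
Step 3: Objective decrease = 0.5 * g^T H^(-1) g = 3.1648


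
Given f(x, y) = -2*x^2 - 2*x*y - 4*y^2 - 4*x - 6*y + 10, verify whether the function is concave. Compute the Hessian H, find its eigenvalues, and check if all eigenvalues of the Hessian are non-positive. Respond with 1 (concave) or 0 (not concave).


The Hessian of f(x,y) = -2*x^2 - 2*x*y - 4*y^2 - 4*x - 6*y + 10 is:
H = [[-4, -2], [-2, -8]]
Trace = -4 - 8 = -12
Determinant = -4*-8 - (-2)^2 = 28
Discriminant = (-12)^2 - 4*28 = 32.0
Eigenvalues: lambda_1 = -8.8284, lambda_2 = -3.1716
The function is concave.

1


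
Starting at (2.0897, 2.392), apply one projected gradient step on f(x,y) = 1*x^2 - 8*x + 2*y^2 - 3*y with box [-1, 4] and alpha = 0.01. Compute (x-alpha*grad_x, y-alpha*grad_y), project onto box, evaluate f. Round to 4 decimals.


Step 1: Compute gradient at (2.0897, 2.392).
grad_x = 2*1*2.0897 - 8 = -3.8206
grad_y = 2*2*2.392 - 3 = 6.568
Step 2: Gradient step.
x_raw = 2.0897 - 0.01*-3.8206 = 2.1279
y_raw = 2.392 - 0.01*6.568 = 2.3263
Step 3: Project onto [-1, 4].
x_proj = clip(2.1279) = 2.1279
y_proj = clip(2.3263) = 2.3263
Step 4: Evaluate f.
f(2.1279, 2.3263) = -8.6507


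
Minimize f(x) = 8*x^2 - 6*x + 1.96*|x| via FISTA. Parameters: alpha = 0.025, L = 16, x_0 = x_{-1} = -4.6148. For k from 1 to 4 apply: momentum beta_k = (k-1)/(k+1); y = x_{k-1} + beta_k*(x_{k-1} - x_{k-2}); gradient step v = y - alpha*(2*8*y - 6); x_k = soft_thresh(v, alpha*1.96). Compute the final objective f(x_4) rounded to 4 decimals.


FISTA on f(x) = 8*x^2 - 6*x + 1.96*|x|
L = 16, alpha = 0.025
Iteration 1: beta = 0.0, y = -4.6148 + 0.0*(-4.6148 + 4.6148) = -4.6148
  grad(y) = -79.8368, v = y - alpha*grad = -2.6189
  prox(v) = soft_thresh(-2.6189, 0.049) = -2.5699
Iteration 2: beta = 0.3333, y = -2.5699 + 0.3333*(-2.5699 + 4.6148) = -1.8882
  grad(y) = -36.2118, v = y - alpha*grad = -0.9829
  prox(v) = soft_thresh(-0.9829, 0.049) = -0.9339
Iteration 3: beta = 0.5, y = -0.9339 + 0.5*(-0.9339 + 2.5699) = -0.116
  grad(y) = -7.8556, v = y - alpha*grad = 0.0804
  prox(v) = soft_thresh(0.0804, 0.049) = 0.0314
Iteration 4: beta = 0.6, y = 0.0314 + 0.6*(0.0314 + 0.9339) = 0.6106
  grad(y) = 3.7701, v = y - alpha*grad = 0.5164
  prox(v) = soft_thresh(0.5164, 0.049) = 0.4674
f(x_4) = 8*0.4674^2 - 6*0.4674 + 1.96*|0.4674| = -0.1407


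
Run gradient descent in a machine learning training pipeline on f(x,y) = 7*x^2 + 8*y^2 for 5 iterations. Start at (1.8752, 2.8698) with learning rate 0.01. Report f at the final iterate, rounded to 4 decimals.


Gradient descent on f(x,y) = 7*x^2 + 8*y^2.
Starting point: (1.8752, 2.8698), alpha = 0.01
Step 1: grad_x = 2*7*1.8752 = 26.2528, grad_y = 2*8*2.8698 = 45.9168
  x_1 = 1.8752 - 0.01*26.2528 = 1.6127
  y_1 = 2.8698 - 0.01*45.9168 = 2.4106
Step 2: grad_x = 2*7*1.6127 = 22.5774, grad_y = 2*8*2.4106 = 38.5701
  x_2 = 1.6127 - 0.01*22.5774 = 1.3869
  y_2 = 2.4106 - 0.01*38.5701 = 2.0249
Step 3: grad_x = 2*7*1.3869 = 19.4166, grad_y = 2*8*2.0249 = 32.3989
  x_3 = 1.3869 - 0.01*19.4166 = 1.1927
  y_3 = 2.0249 - 0.01*32.3989 = 1.7009
Step 4: grad_x = 2*7*1.1927 = 16.6983, grad_y = 2*8*1.7009 = 27.2151
  x_4 = 1.1927 - 0.01*16.6983 = 1.0257
  y_4 = 1.7009 - 0.01*27.2151 = 1.4288
Step 5: grad_x = 2*7*1.0257 = 14.3605, grad_y = 2*8*1.4288 = 22.8607
  x_5 = 1.0257 - 0.01*14.3605 = 0.8821
  y_5 = 1.4288 - 0.01*22.8607 = 1.2002
f(0.8821, 1.2002) = 7*0.8821^2 + 8*1.2002^2 = 16.9708


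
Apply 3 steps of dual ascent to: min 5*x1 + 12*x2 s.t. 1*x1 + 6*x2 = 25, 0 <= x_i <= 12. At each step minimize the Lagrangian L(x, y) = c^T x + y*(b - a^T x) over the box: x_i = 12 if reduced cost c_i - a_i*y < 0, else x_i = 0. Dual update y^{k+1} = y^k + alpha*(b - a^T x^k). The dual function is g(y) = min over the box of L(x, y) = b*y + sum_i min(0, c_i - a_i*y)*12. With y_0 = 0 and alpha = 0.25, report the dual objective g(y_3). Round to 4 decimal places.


Dual ascent for LP: min 5*x1 + 12*x2, 1*x1 + 6*x2 = 25, 0 <= x_i <= 12
Step 1: y^k = 0.0, reduced costs: (5.0, 12.0)
  x^k = (0.0, 0.0), subgradient = b - a^T x = 25.0
  y^{k+1} = 0.0 + 0.25*25.0 = 6.25
Step 2: y^k = 6.25, reduced costs: (-1.25, -25.5)
  x^k = (12.0, 12.0), subgradient = b - a^T x = -59.0
  y^{k+1} = 6.25 + 0.25*-59.0 = -8.5
Step 3: y^k = -8.5, reduced costs: (13.5, 63.0)
  x^k = (0.0, 0.0), subgradient = b - a^T x = 25.0
  y^{k+1} = -8.5 + 0.25*25.0 = -2.25
Dual objective at y_3 = -2.25: reduced costs (7.25, 25.5), box minimizer x = (0.0, 0.0)
g(y_3) = b*y + (c1 - a1*y)*x1 + (c2 - a2*y)*x2 = 25*(-2.25) + 7.25*0.0 + 25.5*0.0 = -56.25 + 0.0 + 0.0 = -56.25


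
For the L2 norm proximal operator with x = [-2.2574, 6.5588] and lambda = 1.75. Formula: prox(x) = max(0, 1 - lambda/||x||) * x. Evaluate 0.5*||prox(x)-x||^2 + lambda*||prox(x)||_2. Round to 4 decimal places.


Step 1: Compute ||x||.
||x|| = 6.9364
Step 2: Compute scaling factor.
scale = max(0, 1 - 1.75/6.9364) = 0.7477
Step 3: prox(x) = [-1.6879, 4.9041]
||prox(x)|| = 5.1864
Step 4: Proximal objective.
0.5*||prox-x||^2 = 1.5313
lambda*||prox|| = 9.0762
Total = 10.6075


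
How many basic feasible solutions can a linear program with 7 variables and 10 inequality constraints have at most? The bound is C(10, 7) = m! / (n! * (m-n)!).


Each vertex corresponds to some choice of n active constraints out of m, so the number of vertices is at most C(m, n) = m! / (n!(m-n)!).
m = 10, n = 7
Numerator: 10 * 9 * 8 * 7 * 6 * 5 * 4
Denominator: 7! = 5040
C(10, 7) = 120


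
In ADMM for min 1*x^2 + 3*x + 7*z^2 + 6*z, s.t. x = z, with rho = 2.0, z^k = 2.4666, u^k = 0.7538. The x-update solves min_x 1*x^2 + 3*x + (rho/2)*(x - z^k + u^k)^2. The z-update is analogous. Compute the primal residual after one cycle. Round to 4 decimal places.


ADMM iteration with rho = 2.0, z^k = 2.4666, u^k = 0.7538
Step 1: x-update.
Minimize 1*x^2 + 3*x + (2.0/2)*(x - 2.4666 + 0.7538)^2
FOC: (2*1 + 2.0)*x = -3 + 2.0*(2.4666 - 0.7538)
x^{k+1} = 0.1064
Step 2: z-update.
Minimize 7*z^2 + 6*z + (2.0/2)*(0.1064 - z + 0.7538)^2
FOC: (2*7 + 2.0)*z = -6 + 2.0*(0.1064 + 0.7538)
z^{k+1} = -0.2675
Step 3: u-update.
u^{k+1} = 0.7538 + 0.1064 + 0.2675 = 1.1277
Step 4: Primal residual = |0.1064 + 0.2675| = 0.3739


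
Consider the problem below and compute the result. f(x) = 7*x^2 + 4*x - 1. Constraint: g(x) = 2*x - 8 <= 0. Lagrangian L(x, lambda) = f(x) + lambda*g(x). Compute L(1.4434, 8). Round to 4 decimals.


Step 1: Evaluate f(x).
f(1.4434) = 7*1.4434^2 + 4*1.4434 - 1 = 19.3574
Step 2: Evaluate g(x).
g(1.4434) = 2*1.4434 - 8 = -5.1132
Step 3: Compute Lagrangian.
L = 19.3574 + 8*-5.1132 = -21.5482


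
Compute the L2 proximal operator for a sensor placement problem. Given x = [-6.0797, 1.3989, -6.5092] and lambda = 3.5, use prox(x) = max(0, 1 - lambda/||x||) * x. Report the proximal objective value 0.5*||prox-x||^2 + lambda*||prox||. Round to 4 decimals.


Step 1: Compute ||x||.
||x|| = 9.0161
Step 2: Compute scaling factor.
scale = max(0, 1 - 3.5/9.0161) = 0.6118
Step 3: prox(x) = [-3.7196, 0.8559, -3.9824]
||prox(x)|| = 5.5161
Step 4: Proximal objective.
0.5*||prox-x||^2 = 6.125
lambda*||prox|| = 19.3064
Total = 25.4312


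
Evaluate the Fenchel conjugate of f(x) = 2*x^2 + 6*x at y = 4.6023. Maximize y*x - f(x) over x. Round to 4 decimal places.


f*(y) = sup_x {y*x - a*x^2 - b*x} = sup_x {(y-b)*x - a*x^2}
FOC: (y - b) - 2a*x = 0 => x* = (y - b)/(2a)
x* = (4.6023 - 6)/(2*2) = -0.3494
f*(4.6023) = (y-b)^2/(4a) = (4.6023 - 6)^2/(4*2)
= 1.9536/8 = 0.2442


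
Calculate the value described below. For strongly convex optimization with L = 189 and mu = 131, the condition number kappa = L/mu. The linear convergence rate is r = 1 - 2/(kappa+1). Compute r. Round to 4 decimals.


Step 1: Compute the condition number.
kappa = L/mu = 189/131 = 1.4427
Step 2: Compute the convergence rate.
r = 1 - 2/(kappa + 1) = 1 - 2*mu/(L + mu) = (L - mu)/(L + mu) = 58/320 = 0.1813


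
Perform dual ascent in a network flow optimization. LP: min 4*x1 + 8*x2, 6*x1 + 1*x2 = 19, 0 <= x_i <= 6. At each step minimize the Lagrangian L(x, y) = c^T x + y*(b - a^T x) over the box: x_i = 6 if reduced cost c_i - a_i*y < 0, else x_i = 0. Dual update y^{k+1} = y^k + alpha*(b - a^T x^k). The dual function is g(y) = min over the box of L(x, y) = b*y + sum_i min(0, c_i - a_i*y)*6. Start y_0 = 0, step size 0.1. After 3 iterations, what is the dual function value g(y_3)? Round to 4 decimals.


Dual ascent for LP: min 4*x1 + 8*x2, 6*x1 + 1*x2 = 19, 0 <= x_i <= 6
Step 1: y^k = 0.0, reduced costs: (4.0, 8.0)
  x^k = (0.0, 0.0), subgradient = b - a^T x = 19.0
  y^{k+1} = 0.0 + 0.1*19.0 = 1.9
Step 2: y^k = 1.9, reduced costs: (-7.4, 6.1)
  x^k = (6.0, 0.0), subgradient = b - a^T x = -17.0
  y^{k+1} = 1.9 + 0.1*-17.0 = 0.2
Step 3: y^k = 0.2, reduced costs: (2.8, 7.8)
  x^k = (0.0, 0.0), subgradient = b - a^T x = 19.0
  y^{k+1} = 0.2 + 0.1*19.0 = 2.1
Dual objective at y_3 = 2.1: reduced costs (-8.6, 5.9), box minimizer x = (6.0, 0.0)
g(y_3) = b*y + (c1 - a1*y)*x1 + (c2 - a2*y)*x2 = 19*2.1 + (-8.6)*6.0 + 5.9*0.0 = 39.9 - 51.6 + 0.0 = -11.7


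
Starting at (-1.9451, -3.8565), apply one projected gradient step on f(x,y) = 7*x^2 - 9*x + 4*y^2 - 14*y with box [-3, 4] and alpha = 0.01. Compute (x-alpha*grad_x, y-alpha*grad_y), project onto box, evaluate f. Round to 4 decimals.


Step 1: Compute gradient at (-1.9451, -3.8565).
grad_x = 2*7*-1.9451 - 9 = -36.2314
grad_y = 2*4*-3.8565 - 14 = -44.852
Step 2: Gradient step.
x_raw = -1.9451 - 0.01*-36.2314 = -1.5828
y_raw = -3.8565 - 0.01*-44.852 = -3.408
Step 3: Project onto [-3, 4].
x_proj = clip(-1.5828) = -1.5828
y_proj = clip(-3.408) = -3.0
Step 4: Evaluate f.
f(-1.5828, -3.0) = 109.7816


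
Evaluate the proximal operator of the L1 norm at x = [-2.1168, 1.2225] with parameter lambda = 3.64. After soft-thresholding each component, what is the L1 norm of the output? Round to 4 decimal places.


Soft-thresholding with lambda = 3.64:
prox(-2.1168) = sign(-2.1168)*max(|-2.1168| - 3.64, 0) = 0.0
prox(1.2225) = sign(1.2225)*max(|1.2225| - 3.64, 0) = 0.0
prox(x) = [0.0, 0.0]
||prox(x)||_1 = 0.0 + 0.0 = 0.0


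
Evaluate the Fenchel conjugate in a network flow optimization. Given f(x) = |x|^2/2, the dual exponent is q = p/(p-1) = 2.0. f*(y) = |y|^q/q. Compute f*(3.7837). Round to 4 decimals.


The conjugate exponent q satisfies 1/p + 1/q = 1.
p = 2, so q = 2/(2 - 1) = 2.0
|y|^q = 3.7837^2.0 = 14.3164
f*(3.7837) = 14.3164 / 2.0 = 7.1582


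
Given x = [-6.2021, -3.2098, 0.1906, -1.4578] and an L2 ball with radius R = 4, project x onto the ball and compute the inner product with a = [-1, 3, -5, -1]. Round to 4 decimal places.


Step 1: Compute ||x|| (intermediates to 6 decimals).
||x|| = sqrt((-6.2021)^2 + (-3.2098)^2 + 0.1906^2 + (-1.4578)^2) = 7.136552
Step 2: Project.
Since ||x|| > R, scale = R/||x|| = 4/7.136552 = 0.560495, proj(x) = scale * x
proj(x) = [-3.476246, -1.799077, 0.10683, -0.81709]
Step 3: Dot product.
a^T * proj(x) = -1*(-3.476246) + 3*(-1.799077) - 5*0.10683 - 1*(-0.81709) = -1.638


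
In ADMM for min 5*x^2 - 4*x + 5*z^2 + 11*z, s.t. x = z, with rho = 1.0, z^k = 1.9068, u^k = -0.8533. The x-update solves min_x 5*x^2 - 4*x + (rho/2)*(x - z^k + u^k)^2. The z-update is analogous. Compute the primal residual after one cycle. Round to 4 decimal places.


ADMM iteration with rho = 1.0, z^k = 1.9068, u^k = -0.8533
Step 1: x-update.
Minimize 5*x^2 - 4*x + (1.0/2)*(x - 1.9068 - 0.8533)^2
FOC: (2*5 + 1.0)*x = 4 + 1.0*(1.9068 + 0.8533)
x^{k+1} = 0.6146
Step 2: z-update.
Minimize 5*z^2 + 11*z + (1.0/2)*(0.6146 - z - 0.8533)^2
FOC: (2*5 + 1.0)*z = -11 + 1.0*(0.6146 - 0.8533)
z^{k+1} = -1.0217
Step 3: u-update.
u^{k+1} = -0.8533 + 0.6146 + 1.0217 = 0.783
Step 4: Primal residual = |0.6146 + 1.0217| = 1.6363


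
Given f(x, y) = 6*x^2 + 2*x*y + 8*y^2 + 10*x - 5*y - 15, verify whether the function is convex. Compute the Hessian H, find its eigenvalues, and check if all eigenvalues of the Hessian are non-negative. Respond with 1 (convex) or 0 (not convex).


The Hessian of f(x,y) = 6*x^2 + 2*x*y + 8*y^2 + 10*x - 5*y - 15 is:
H = [[12, 2], [2, 16]]
Trace = 12 + 16 = 28
Determinant = 12*16 - (2)^2 = 188
Discriminant = (28)^2 - 4*188 = 32.0
Eigenvalues: lambda_1 = 11.1716, lambda_2 = 16.8284
The function is convex.

1


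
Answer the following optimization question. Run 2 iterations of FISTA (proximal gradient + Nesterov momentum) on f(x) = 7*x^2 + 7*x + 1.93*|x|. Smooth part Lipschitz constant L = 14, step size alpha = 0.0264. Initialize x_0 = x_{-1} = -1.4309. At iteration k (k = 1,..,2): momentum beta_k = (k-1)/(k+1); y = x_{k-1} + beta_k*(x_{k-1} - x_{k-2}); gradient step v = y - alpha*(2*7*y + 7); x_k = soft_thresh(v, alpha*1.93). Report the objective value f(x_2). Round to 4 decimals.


FISTA on f(x) = 7*x^2 + 7*x + 1.93*|x|
L = 14, alpha = 0.0264
Iteration 1: beta = 0.0, y = -1.4309 + 0.0*(-1.4309 + 1.4309) = -1.4309
  grad(y) = -13.0326, v = y - alpha*grad = -1.0868
  prox(v) = soft_thresh(-1.0868, 0.051) = -1.0359
Iteration 2: beta = 0.3333, y = -1.0359 + 0.3333*(-1.0359 + 1.4309) = -0.9042
  grad(y) = -5.659, v = y - alpha*grad = -0.7548
  prox(v) = soft_thresh(-0.7548, 0.051) = -0.7039
f(x_2) = 7*(-0.7039)^2 + 7*(-0.7039) + 1.93*|-0.7039| = -0.1006


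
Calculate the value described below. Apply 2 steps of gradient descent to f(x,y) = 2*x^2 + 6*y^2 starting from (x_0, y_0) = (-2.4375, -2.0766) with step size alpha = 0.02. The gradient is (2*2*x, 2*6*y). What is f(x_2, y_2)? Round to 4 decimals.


Gradient descent on f(x,y) = 2*x^2 + 6*y^2.
Starting point: (-2.4375, -2.0766), alpha = 0.02
Step 1: grad_x = 2*2*-2.4375 = -9.75, grad_y = 2*6*-2.0766 = -24.9192
  x_1 = -2.4375 - 0.02*-9.75 = -2.2425
  y_1 = -2.0766 - 0.02*-24.9192 = -1.5782
Step 2: grad_x = 2*2*-2.2425 = -8.97, grad_y = 2*6*-1.5782 = -18.9386
  x_2 = -2.2425 - 0.02*-8.97 = -2.0631
  y_2 = -1.5782 - 0.02*-18.9386 = -1.1994
f(-2.0631, -1.1994) = 2*(-2.0631)^2 + 6*(-1.1994)^2 = 17.1448


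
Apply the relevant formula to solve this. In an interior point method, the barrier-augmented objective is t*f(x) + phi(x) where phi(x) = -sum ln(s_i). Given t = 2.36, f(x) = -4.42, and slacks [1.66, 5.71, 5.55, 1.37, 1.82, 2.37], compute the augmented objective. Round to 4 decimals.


Step 1: Compute log-barrier.
ln values: [0.5068, 1.7422, 1.7138, 0.3148, 0.5988, 0.8629]
phi = -(0.5068 + 1.7422 + 1.7138 + 0.3148 + 0.5988 + 0.8629) = -5.7394
Step 2: Compute augmented objective.
t*f(x) = 2.36*-4.42 = -10.4312
Total = -10.4312 - 5.7394 = -16.1706


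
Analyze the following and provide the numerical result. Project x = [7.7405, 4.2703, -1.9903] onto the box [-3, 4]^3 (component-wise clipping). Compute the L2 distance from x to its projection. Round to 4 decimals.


Project each component onto [-3, 4].
clip(7.7405) = 4.0, clip(4.2703) = 4.0, clip(-1.9903) = -1.9903
Projection = [4.0, 4.0, -1.9903]
Squared diffs: [13.9913, 0.0731, 0.0]
Distance = sqrt(14.0644) = 3.7503


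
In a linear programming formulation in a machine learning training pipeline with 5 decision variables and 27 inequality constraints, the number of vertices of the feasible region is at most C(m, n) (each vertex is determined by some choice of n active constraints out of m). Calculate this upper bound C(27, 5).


Each vertex corresponds to some choice of n active constraints out of m, so the number of vertices is at most C(m, n) = m! / (n!(m-n)!).
m = 27, n = 5
Numerator: 27 * 26 * 25 * 24 * 23
Denominator: 5! = 120
C(27, 5) = 80730


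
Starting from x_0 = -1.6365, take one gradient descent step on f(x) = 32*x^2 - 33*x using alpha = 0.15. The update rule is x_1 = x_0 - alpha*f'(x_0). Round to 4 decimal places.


We compute the gradient at x_0 and apply the update.
f'(x) = 64*x - 33
f'(-1.6365) = 64*-1.6365 - 33 = -137.736
x_1 = -1.6365 - 0.15*-137.736 = 19.0239


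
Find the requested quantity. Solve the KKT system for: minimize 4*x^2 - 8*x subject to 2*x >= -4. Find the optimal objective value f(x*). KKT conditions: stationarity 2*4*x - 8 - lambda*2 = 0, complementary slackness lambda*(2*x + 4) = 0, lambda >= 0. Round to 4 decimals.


Step 1: Try lambda = 0 (constraint inactive).
Stationarity: 2*4*x - 8 = 0
x* = 8/(2*4) = 1.0
Check constraint: 2*1.0 = 2.0 >= -4 -- satisfied.
Step 2: Compute optimal value.
f(x*) = 4*1.0^2 - 8*1.0 = -4.0


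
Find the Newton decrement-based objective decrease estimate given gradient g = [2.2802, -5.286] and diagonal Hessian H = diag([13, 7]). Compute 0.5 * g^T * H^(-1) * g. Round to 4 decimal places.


Step 1: H is diagonal, so H^(-1) * g = [0.1754, -0.7551].
Step 2: g^T H^(-1) g = sum_i g_i^2 / H_ii
  = (2.2802)^2/13 + (-5.286)^2/7
  = 0.3999 + 3.9917 = 4.3916
Step 3: Objective decrease = 0.5 * g^T H^(-1) g = 2.1958


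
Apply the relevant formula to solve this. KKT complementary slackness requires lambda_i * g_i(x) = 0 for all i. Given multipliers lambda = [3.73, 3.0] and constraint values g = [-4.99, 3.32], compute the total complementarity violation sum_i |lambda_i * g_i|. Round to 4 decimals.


KKT complementary slackness check:
lambda_1 * g_1 = 3.73 * -4.99 = -18.6127
lambda_2 * g_2 = 3.0 * 3.32 = 9.96
Total violation = 18.6127 + 9.96 = 28.5727


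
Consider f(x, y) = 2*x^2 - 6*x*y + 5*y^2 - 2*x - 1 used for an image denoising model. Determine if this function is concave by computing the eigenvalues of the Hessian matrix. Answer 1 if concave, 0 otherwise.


The Hessian of f(x,y) = 2*x^2 - 6*x*y + 5*y^2 - 2*x - 1 is:
H = [[4, -6], [-6, 10]]
Trace = 4 + 10 = 14
Determinant = 4*10 - (-6)^2 = 4
Discriminant = (14)^2 - 4*4 = 180.0
Eigenvalues: lambda_1 = 0.2918, lambda_2 = 13.7082
The function is not concave.

0


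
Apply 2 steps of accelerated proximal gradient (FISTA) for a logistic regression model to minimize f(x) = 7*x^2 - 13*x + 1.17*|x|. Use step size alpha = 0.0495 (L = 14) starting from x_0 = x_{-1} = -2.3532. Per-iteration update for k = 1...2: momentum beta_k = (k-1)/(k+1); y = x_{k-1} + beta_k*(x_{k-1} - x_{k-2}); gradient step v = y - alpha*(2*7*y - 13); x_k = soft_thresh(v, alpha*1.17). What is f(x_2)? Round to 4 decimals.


FISTA on f(x) = 7*x^2 - 13*x + 1.17*|x|
L = 14, alpha = 0.0495
Iteration 1: beta = 0.0, y = -2.3532 + 0.0*(-2.3532 + 2.3532) = -2.3532
  grad(y) = -45.9448, v = y - alpha*grad = -0.0789
  prox(v) = soft_thresh(-0.0789, 0.0579) = -0.021
Iteration 2: beta = 0.3333, y = -0.021 + 0.3333*(-0.021 + 2.3532) = 0.7564
  grad(y) = -2.4107, v = y - alpha*grad = 0.8757
  prox(v) = soft_thresh(0.8757, 0.0579) = 0.8178
f(x_2) = 7*0.8178^2 - 13*0.8178 + 1.17*|0.8178| = -4.993


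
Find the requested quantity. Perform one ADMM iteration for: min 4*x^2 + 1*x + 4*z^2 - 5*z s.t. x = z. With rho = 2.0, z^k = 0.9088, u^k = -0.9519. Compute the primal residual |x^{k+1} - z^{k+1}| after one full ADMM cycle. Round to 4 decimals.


ADMM iteration with rho = 2.0, z^k = 0.9088, u^k = -0.9519
Step 1: x-update.
Minimize 4*x^2 + 1*x + (2.0/2)*(x - 0.9088 - 0.9519)^2
FOC: (2*4 + 2.0)*x = -1 + 2.0*(0.9088 + 0.9519)
x^{k+1} = 0.2721
Step 2: z-update.
Minimize 4*z^2 - 5*z + (2.0/2)*(0.2721 - z - 0.9519)^2
FOC: (2*4 + 2.0)*z = 5 + 2.0*(0.2721 - 0.9519)
z^{k+1} = 0.364
Step 3: u-update.
u^{k+1} = -0.9519 + 0.2721 - 0.364 = -1.0438
Step 4: Primal residual = |0.2721 - 0.364| = 0.0919


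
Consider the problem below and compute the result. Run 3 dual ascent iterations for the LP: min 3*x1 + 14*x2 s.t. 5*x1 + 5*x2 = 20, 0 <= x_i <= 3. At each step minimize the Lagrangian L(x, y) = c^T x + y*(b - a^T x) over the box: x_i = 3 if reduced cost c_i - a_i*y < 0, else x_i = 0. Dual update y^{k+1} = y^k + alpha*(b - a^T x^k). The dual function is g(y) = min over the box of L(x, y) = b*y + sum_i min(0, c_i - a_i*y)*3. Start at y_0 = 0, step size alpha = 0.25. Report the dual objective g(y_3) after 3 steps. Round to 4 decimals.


Dual ascent for LP: min 3*x1 + 14*x2, 5*x1 + 5*x2 = 20, 0 <= x_i <= 3
Step 1: y^k = 0.0, reduced costs: (3.0, 14.0)
  x^k = (0.0, 0.0), subgradient = b - a^T x = 20.0
  y^{k+1} = 0.0 + 0.25*20.0 = 5.0
Step 2: y^k = 5.0, reduced costs: (-22.0, -11.0)
  x^k = (3.0, 3.0), subgradient = b - a^T x = -10.0
  y^{k+1} = 5.0 + 0.25*-10.0 = 2.5
Step 3: y^k = 2.5, reduced costs: (-9.5, 1.5)
  x^k = (3.0, 0.0), subgradient = b - a^T x = 5.0
  y^{k+1} = 2.5 + 0.25*5.0 = 3.75
Dual objective at y_3 = 3.75: reduced costs (-15.75, -4.75), box minimizer x = (3.0, 3.0)
g(y_3) = b*y + (c1 - a1*y)*x1 + (c2 - a2*y)*x2 = 20*3.75 + (-15.75)*3.0 + (-4.75)*3.0 = 75.0 - 47.25 - 14.25 = 13.5


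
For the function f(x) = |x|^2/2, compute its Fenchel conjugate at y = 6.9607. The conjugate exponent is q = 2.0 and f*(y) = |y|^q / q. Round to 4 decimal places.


The conjugate exponent q satisfies 1/p + 1/q = 1.
p = 2, so q = 2/(2 - 1) = 2.0
|y|^q = 6.9607^2.0 = 48.4513
f*(6.9607) = 48.4513 / 2.0 = 24.2257


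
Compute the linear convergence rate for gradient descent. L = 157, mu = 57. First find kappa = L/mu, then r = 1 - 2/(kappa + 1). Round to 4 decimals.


Step 1: Compute the condition number.
kappa = L/mu = 157/57 = 2.7544
Step 2: Compute the convergence rate.
r = 1 - 2/(kappa + 1) = 1 - 2*mu/(L + mu) = (L - mu)/(L + mu) = 100/214 = 0.4673


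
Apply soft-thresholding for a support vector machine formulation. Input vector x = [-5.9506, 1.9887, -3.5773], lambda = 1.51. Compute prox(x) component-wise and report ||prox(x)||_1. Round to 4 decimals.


Soft-thresholding with lambda = 1.51:
prox(-5.9506) = sign(-5.9506)*max(|-5.9506| - 1.51, 0) = -4.4406
prox(1.9887) = sign(1.9887)*max(|1.9887| - 1.51, 0) = 0.4787
prox(-3.5773) = sign(-3.5773)*max(|-3.5773| - 1.51, 0) = -2.0673
prox(x) = [-4.4406, 0.4787, -2.0673]
||prox(x)||_1 = 4.4406 + 0.4787 + 2.0673 = 6.9866


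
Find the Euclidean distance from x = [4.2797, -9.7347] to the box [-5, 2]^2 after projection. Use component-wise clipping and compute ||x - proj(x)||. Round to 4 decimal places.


Project each component onto [-5, 2].
clip(4.2797) = 2.0, clip(-9.7347) = -5.0
Projection = [2.0, -5.0]
Squared diffs: [5.197, 22.4174]
Distance = sqrt(27.6144) = 5.2549


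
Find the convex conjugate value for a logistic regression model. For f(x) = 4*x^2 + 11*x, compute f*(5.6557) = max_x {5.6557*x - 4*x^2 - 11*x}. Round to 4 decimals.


f*(y) = sup_x {y*x - a*x^2 - b*x} = sup_x {(y-b)*x - a*x^2}
FOC: (y - b) - 2a*x = 0 => x* = (y - b)/(2a)
x* = (5.6557 - 11)/(2*4) = -0.668
f*(5.6557) = (y-b)^2/(4a) = (5.6557 - 11)^2/(4*4)
= 28.5615/16 = 1.7851


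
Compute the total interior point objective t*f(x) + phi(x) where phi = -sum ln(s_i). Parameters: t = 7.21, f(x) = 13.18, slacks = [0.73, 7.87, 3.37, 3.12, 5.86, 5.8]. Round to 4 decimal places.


Step 1: Compute log-barrier.
ln values: [-0.3147, 2.0631, 1.2149, 1.1378, 1.7681, 1.7579]
phi = -(-0.3147 + 2.0631 + 1.2149 + 1.1378 + 1.7681 + 1.7579) = -7.6271
Step 2: Compute augmented objective.
t*f(x) = 7.21*13.18 = 95.0278
Total = 95.0278 - 7.6271 = 87.4007


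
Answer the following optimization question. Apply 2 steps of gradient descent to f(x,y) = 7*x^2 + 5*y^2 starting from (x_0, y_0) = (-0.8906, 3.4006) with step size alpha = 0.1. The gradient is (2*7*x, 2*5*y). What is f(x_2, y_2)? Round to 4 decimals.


Gradient descent on f(x,y) = 7*x^2 + 5*y^2.
Starting point: (-0.8906, 3.4006), alpha = 0.1
Step 1: grad_x = 2*7*-0.8906 = -12.4684, grad_y = 2*5*3.4006 = 34.006
  x_1 = -0.8906 - 0.1*-12.4684 = 0.3562
  y_1 = 3.4006 - 0.1*34.006 = -0.0
Step 2: grad_x = 2*7*0.3562 = 4.9874, grad_y = 2*5*-0.0 = -0.0
  x_2 = 0.3562 - 0.1*4.9874 = -0.1425
  y_2 = -0.0 - 0.1*-0.0 = 0.0
f(-0.1425, 0.0) = 7*(-0.1425)^2 + 5*0.0^2 = 0.1421


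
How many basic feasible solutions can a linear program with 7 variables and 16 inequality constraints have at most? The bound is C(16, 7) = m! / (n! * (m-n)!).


Each vertex corresponds to some choice of n active constraints out of m, so the number of vertices is at most C(m, n) = m! / (n!(m-n)!).
m = 16, n = 7
Numerator: 16 * 15 * 14 * 13 * 12 * 11 * 10
Denominator: 7! = 5040
C(16, 7) = 11440


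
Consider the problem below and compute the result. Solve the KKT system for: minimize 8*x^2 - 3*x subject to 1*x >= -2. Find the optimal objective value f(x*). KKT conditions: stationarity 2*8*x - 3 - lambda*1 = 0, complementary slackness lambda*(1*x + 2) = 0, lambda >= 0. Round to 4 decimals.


Step 1: Try lambda = 0 (constraint inactive).
Stationarity: 2*8*x - 3 = 0
x* = 3/(2*8) = 0.1875
Check constraint: 1*0.1875 = 0.1875 >= -2 -- satisfied.
Step 2: Compute optimal value.
f(x*) = 8*0.1875^2 - 3*0.1875 = -0.2813


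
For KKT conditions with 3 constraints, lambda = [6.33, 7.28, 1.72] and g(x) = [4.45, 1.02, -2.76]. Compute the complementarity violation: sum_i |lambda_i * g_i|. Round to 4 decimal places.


KKT complementary slackness check:
lambda_1 * g_1 = 6.33 * 4.45 = 28.1685
lambda_2 * g_2 = 7.28 * 1.02 = 7.4256
lambda_3 * g_3 = 1.72 * -2.76 = -4.7472
Total violation = 28.1685 + 7.4256 + 4.7472 = 40.3413


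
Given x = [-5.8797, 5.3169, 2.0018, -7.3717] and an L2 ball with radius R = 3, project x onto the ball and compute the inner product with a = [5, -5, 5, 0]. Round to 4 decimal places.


Step 1: Compute ||x|| (intermediates to 6 decimals).
||x|| = sqrt((-5.8797)^2 + 5.3169^2 + 2.0018^2 + (-7.3717)^2) = 11.008609
Step 2: Project.
Since ||x|| > R, scale = R/||x|| = 3/11.008609 = 0.272514, proj(x) = scale * x
proj(x) = [-1.602301, 1.44893, 0.545519, -2.008891]
Step 3: Dot product.
a^T * proj(x) = 5*(-1.602301) - 5*1.44893 + 5*0.545519 + 0*(-2.008891) = -12.5286


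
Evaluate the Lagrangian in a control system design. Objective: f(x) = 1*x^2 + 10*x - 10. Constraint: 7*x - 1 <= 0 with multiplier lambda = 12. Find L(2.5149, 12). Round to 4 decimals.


Step 1: Evaluate f(x).
f(2.5149) = 1*2.5149^2 + 10*2.5149 - 10 = 21.4737
Step 2: Evaluate g(x).
g(2.5149) = 7*2.5149 - 1 = 16.6043
Step 3: Compute Lagrangian.
L = 21.4737 + 12*16.6043 = 220.7253


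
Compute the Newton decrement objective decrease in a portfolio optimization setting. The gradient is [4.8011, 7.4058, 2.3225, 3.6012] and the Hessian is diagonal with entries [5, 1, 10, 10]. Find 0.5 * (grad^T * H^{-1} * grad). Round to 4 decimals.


Step 1: H is diagonal, so H^(-1) * g = [0.9602, 7.4058, 0.2323, 0.3601].
Step 2: g^T H^(-1) g = sum_i g_i^2 / H_ii
  = (4.8011)^2/5 + (7.4058)^2/1 + (2.3225)^2/10 + (3.6012)^2/10
  = 4.6101 + 54.8459 + 0.5394 + 1.2969 = 61.2923
Step 3: Objective decrease = 0.5 * g^T H^(-1) g = 30.6461


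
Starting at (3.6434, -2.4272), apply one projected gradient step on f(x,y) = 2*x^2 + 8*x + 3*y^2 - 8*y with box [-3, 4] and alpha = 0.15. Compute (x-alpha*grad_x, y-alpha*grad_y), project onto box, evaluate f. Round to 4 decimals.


Step 1: Compute gradient at (3.6434, -2.4272).
grad_x = 2*2*3.6434 + 8 = 22.5736
grad_y = 2*3*-2.4272 - 8 = -22.5632
Step 2: Gradient step.
x_raw = 3.6434 - 0.15*22.5736 = 0.2574
y_raw = -2.4272 - 0.15*-22.5632 = 0.9573
Step 3: Project onto [-3, 4].
x_proj = clip(0.2574) = 0.2574
y_proj = clip(0.9573) = 0.9573
Step 4: Evaluate f.
f(0.2574, 0.9573) = -2.7177


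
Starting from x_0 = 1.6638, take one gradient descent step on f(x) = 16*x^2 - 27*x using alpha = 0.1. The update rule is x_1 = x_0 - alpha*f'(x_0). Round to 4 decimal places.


We compute the gradient at x_0 and apply the update.
f'(x) = 32*x - 27
f'(1.6638) = 32*1.6638 - 27 = 26.2416
x_1 = 1.6638 - 0.1*26.2416 = -0.9604


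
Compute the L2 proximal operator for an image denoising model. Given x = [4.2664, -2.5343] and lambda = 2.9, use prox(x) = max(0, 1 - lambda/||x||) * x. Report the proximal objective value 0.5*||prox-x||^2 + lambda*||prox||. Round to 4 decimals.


Step 1: Compute ||x||.
||x|| = 4.9623
Step 2: Compute scaling factor.
scale = max(0, 1 - 2.9/4.9623) = 0.4156
Step 3: prox(x) = [1.7731, -1.0533]
||prox(x)|| = 2.0623
Step 4: Proximal objective.
0.5*||prox-x||^2 = 4.205
lambda*||prox|| = 5.9807
Total = 10.1858


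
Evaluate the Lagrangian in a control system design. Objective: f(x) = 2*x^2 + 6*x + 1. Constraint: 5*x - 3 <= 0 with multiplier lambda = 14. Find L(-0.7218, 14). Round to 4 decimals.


Step 1: Evaluate f(x).
f(-0.7218) = 2*(-0.7218)^2 + 6*(-0.7218) + 1 = -2.2888
Step 2: Evaluate g(x).
g(-0.7218) = 5*-0.7218 - 3 = -6.609
Step 3: Compute Lagrangian.
L = -2.2888 + 14*-6.609 = -94.8148


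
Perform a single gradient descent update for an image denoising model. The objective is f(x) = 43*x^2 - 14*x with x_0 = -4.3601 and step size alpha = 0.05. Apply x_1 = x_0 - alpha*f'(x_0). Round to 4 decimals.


We compute the gradient at x_0 and apply the update.
f'(x) = 86*x - 14
f'(-4.3601) = 86*-4.3601 - 14 = -388.9686
x_1 = -4.3601 - 0.05*-388.9686 = 15.0883


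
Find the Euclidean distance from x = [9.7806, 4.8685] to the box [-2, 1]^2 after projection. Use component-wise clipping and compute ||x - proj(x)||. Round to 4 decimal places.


Project each component onto [-2, 1].
clip(9.7806) = 1.0, clip(4.8685) = 1.0
Projection = [1.0, 1.0]
Squared diffs: [77.0989, 14.9653]
Distance = sqrt(92.0642) = 9.595


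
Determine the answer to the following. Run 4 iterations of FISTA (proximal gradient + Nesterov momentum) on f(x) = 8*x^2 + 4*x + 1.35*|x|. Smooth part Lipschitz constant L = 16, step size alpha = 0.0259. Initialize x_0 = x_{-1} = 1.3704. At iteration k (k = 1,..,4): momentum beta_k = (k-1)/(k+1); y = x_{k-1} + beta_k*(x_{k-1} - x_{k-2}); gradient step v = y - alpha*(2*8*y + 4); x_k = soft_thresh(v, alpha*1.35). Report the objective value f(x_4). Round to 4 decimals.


FISTA on f(x) = 8*x^2 + 4*x + 1.35*|x|
L = 16, alpha = 0.0259
Iteration 1: beta = 0.0, y = 1.3704 + 0.0*(1.3704 - 1.3704) = 1.3704
  grad(y) = 25.9264, v = y - alpha*grad = 0.6989
  prox(v) = soft_thresh(0.6989, 0.035) = 0.6639
Iteration 2: beta = 0.3333, y = 0.6639 + 0.3333*(0.6639 - 1.3704) = 0.4285
  grad(y) = 10.8553, v = y - alpha*grad = 0.1473
  prox(v) = soft_thresh(0.1473, 0.035) = 0.1123
Iteration 3: beta = 0.5, y = 0.1123 + 0.5*(0.1123 - 0.6639) = -0.1635
  grad(y) = 1.3846, v = y - alpha*grad = -0.1993
  prox(v) = soft_thresh(-0.1993, 0.035) = -0.1644
Iteration 4: beta = 0.6, y = -0.1644 + 0.6*(-0.1644 - 0.1123) = -0.3304
  grad(y) = -1.286, v = y - alpha*grad = -0.2971
  prox(v) = soft_thresh(-0.2971, 0.035) = -0.2621
f(x_4) = 8*(-0.2621)^2 + 4*(-0.2621) + 1.35*|-0.2621| = -0.145


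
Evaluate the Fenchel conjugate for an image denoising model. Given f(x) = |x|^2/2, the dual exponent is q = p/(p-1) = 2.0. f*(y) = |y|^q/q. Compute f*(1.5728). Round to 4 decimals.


The conjugate exponent q satisfies 1/p + 1/q = 1.
p = 2, so q = 2/(2 - 1) = 2.0
|y|^q = 1.5728^2.0 = 2.4737
f*(1.5728) = 2.4737 / 2.0 = 1.2368


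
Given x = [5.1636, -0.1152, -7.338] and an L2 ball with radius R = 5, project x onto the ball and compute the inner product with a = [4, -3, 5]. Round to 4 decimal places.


Step 1: Compute ||x|| (intermediates to 6 decimals).
||x|| = sqrt(5.1636^2 + (-0.1152)^2 + (-7.338)^2) = 8.973421
Step 2: Project.
Since ||x|| > R, scale = R/||x|| = 5/8.973421 = 0.557201, proj(x) = scale * x
proj(x) = [2.877163, -0.06419, -4.088741]
Step 3: Dot product.
a^T * proj(x) = 4*2.877163 - 3*(-0.06419) + 5*(-4.088741) = -8.7425


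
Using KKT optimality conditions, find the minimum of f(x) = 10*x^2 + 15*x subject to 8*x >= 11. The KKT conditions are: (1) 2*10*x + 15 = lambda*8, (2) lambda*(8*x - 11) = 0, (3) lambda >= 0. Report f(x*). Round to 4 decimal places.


Step 1: Try lambda = 0 (constraint inactive).
x_unc = -15/(2*10) = -0.75
Check: 8*-0.75 = -6.0 < 11 -- violated!
Step 2: Constraint must be active: 8*x = 11
x* = 11/8 = 1.375
lambda = (2*10*1.375 + 15)/8 = 5.3125
Step 3: Compute optimal value.
f(x*) = 10*1.375^2 + 15*1.375 = 39.5313


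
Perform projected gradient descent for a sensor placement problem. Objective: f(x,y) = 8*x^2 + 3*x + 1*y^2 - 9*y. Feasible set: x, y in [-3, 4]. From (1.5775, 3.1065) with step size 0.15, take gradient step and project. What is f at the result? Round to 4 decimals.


Step 1: Compute gradient at (1.5775, 3.1065).
grad_x = 2*8*1.5775 + 3 = 28.24
grad_y = 2*1*3.1065 - 9 = -2.787
Step 2: Gradient step.
x_raw = 1.5775 - 0.15*28.24 = -2.6585
y_raw = 3.1065 - 0.15*-2.787 = 3.5246
Step 3: Project onto [-3, 4].
x_proj = clip(-2.6585) = -2.6585
y_proj = clip(3.5246) = 3.5246
Step 4: Evaluate f.
f(-2.6585, 3.5246) = 29.267


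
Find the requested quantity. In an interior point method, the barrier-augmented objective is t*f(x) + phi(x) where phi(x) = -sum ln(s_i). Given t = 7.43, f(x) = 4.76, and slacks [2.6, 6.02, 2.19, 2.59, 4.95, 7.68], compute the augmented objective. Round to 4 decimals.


Step 1: Compute log-barrier.
ln values: [0.9555, 1.7951, 0.7839, 0.9517, 1.5994, 2.0386]
phi = -(0.9555 + 1.7951 + 0.7839 + 0.9517 + 1.5994 + 2.0386) = -8.1242
Step 2: Compute augmented objective.
t*f(x) = 7.43*4.76 = 35.3668
Total = 35.3668 - 8.1242 = 27.2426


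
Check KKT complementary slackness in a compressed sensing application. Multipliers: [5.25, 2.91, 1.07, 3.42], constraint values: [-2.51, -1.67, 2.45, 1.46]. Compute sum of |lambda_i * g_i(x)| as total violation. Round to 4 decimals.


KKT complementary slackness check:
lambda_1 * g_1 = 5.25 * -2.51 = -13.1775
lambda_2 * g_2 = 2.91 * -1.67 = -4.8597
lambda_3 * g_3 = 1.07 * 2.45 = 2.6215
lambda_4 * g_4 = 3.42 * 1.46 = 4.9932
Total violation = 13.1775 + 4.8597 + 2.6215 + 4.9932 = 25.6519


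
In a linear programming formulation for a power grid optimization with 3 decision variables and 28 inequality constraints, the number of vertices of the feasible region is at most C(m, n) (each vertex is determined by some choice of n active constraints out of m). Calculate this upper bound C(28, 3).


Each vertex corresponds to some choice of n active constraints out of m, so the number of vertices is at most C(m, n) = m! / (n!(m-n)!).
m = 28, n = 3
Numerator: 28 * 27 * 26
Denominator: 3! = 6
C(28, 3) = 3276


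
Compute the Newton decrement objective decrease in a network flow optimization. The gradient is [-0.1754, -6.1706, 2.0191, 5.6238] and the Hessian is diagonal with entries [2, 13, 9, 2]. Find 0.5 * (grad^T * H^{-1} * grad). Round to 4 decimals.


Step 1: H is diagonal, so H^(-1) * g = [-0.0877, -0.4747, 0.2243, 2.8119].
Step 2: g^T H^(-1) g = sum_i g_i^2 / H_ii
  = (-0.1754)^2/2 + (-6.1706)^2/13 + (2.0191)^2/9 + (5.6238)^2/2
  = 0.0154 + 2.9289 + 0.453 + 15.8136 = 19.2109
Step 3: Objective decrease = 0.5 * g^T H^(-1) g = 9.6054


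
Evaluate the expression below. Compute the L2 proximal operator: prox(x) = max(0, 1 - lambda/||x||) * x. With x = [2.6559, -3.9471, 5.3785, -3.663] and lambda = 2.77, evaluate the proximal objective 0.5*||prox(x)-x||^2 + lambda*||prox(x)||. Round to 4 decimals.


Step 1: Compute ||x||.
||x|| = 8.061
Step 2: Compute scaling factor.
scale = max(0, 1 - 2.77/8.061) = 0.6564
Step 3: prox(x) = [1.7433, -2.5908, 3.5303, -2.4043]
||prox(x)|| = 5.291
Step 4: Proximal objective.
0.5*||prox-x||^2 = 3.8365
lambda*||prox|| = 14.6561
Total = 18.4924


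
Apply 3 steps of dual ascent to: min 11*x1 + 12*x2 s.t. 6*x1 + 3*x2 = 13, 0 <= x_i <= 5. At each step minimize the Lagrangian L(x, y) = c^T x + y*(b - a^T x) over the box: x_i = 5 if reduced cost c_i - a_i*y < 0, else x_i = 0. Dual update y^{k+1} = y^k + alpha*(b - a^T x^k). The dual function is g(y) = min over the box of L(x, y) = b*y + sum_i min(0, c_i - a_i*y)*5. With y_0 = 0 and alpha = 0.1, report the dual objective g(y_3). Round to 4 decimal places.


Dual ascent for LP: min 11*x1 + 12*x2, 6*x1 + 3*x2 = 13, 0 <= x_i <= 5
Step 1: y^k = 0.0, reduced costs: (11.0, 12.0)
  x^k = (0.0, 0.0), subgradient = b - a^T x = 13.0
  y^{k+1} = 0.0 + 0.1*13.0 = 1.3
Step 2: y^k = 1.3, reduced costs: (3.2, 8.1)
  x^k = (0.0, 0.0), subgradient = b - a^T x = 13.0
  y^{k+1} = 1.3 + 0.1*13.0 = 2.6
Step 3: y^k = 2.6, reduced costs: (-4.6, 4.2)
  x^k = (5.0, 0.0), subgradient = b - a^T x = -17.0
  y^{k+1} = 2.6 + 0.1*-17.0 = 0.9
Dual objective at y_3 = 0.9: reduced costs (5.6, 9.3), box minimizer x = (0.0, 0.0)
g(y_3) = b*y + (c1 - a1*y)*x1 + (c2 - a2*y)*x2 = 13*0.9 + 5.6*0.0 + 9.3*0.0 = 11.7 + 0.0 + 0.0 = 11.7


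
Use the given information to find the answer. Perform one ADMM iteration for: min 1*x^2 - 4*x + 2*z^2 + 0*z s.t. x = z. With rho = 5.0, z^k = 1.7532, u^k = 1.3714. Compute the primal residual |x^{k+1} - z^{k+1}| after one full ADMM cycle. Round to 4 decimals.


ADMM iteration with rho = 5.0, z^k = 1.7532, u^k = 1.3714
Step 1: x-update.
Minimize 1*x^2 - 4*x + (5.0/2)*(x - 1.7532 + 1.3714)^2
FOC: (2*1 + 5.0)*x = 4 + 5.0*(1.7532 - 1.3714)
x^{k+1} = 0.8441
Step 2: z-update.
Minimize 2*z^2 + 0*z + (5.0/2)*(0.8441 - z + 1.3714)^2
FOC: (2*2 + 5.0)*z = 0 + 5.0*(0.8441 + 1.3714)
z^{k+1} = 1.2309
Step 3: u-update.
u^{k+1} = 1.3714 + 0.8441 - 1.2309 = 0.9847
Step 4: Primal residual = |0.8441 - 1.2309| = 0.3867
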